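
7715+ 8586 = 16301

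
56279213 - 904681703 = -848402490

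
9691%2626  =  1813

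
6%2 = 0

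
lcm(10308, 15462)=30924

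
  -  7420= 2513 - 9933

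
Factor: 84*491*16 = 2^6*3^1*7^1 * 491^1 = 659904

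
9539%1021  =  350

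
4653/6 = 775 + 1/2 =775.50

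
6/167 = 6/167 = 0.04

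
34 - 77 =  - 43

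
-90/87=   -  2 + 28/29 = -1.03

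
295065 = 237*1245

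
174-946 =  - 772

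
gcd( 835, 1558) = 1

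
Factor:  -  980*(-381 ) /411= 124460/137 = 2^2*5^1*7^2*127^1 *137^( -1)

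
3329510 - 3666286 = -336776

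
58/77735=58/77735 =0.00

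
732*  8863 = 6487716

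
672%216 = 24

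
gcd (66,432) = 6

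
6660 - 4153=2507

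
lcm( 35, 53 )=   1855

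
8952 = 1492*6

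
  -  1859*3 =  - 5577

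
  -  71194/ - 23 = 71194/23 = 3095.39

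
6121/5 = 6121/5 = 1224.20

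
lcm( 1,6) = 6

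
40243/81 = 496 + 67/81 = 496.83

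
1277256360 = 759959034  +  517297326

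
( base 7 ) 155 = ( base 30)2t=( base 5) 324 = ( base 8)131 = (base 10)89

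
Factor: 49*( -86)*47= - 198058 = - 2^1*7^2 * 43^1 * 47^1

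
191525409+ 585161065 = 776686474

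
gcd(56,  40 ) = 8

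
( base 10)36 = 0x24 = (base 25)1b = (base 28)18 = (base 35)11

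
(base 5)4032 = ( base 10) 517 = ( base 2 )1000000101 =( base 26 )JN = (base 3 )201011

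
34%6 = 4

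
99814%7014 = 1618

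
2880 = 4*720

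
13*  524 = 6812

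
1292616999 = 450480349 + 842136650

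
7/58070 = 7/58070 = 0.00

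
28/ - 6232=  -  7/1558= - 0.00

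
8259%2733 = 60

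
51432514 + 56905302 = 108337816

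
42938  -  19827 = 23111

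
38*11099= 421762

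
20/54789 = 20/54789 = 0.00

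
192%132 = 60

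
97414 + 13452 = 110866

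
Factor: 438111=3^2*48679^1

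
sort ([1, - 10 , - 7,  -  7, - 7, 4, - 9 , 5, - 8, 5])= [ - 10, - 9,-8,-7, - 7, - 7, 1, 4, 5, 5] 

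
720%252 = 216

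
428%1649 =428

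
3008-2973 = 35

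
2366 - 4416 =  - 2050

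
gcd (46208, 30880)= 32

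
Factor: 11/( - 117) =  - 3^(-2 )*11^1*13^ ( - 1) 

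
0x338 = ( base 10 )824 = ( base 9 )1115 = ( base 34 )o8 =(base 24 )1A8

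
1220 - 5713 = -4493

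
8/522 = 4/261= 0.02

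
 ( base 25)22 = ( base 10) 52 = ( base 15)37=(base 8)64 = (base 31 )1l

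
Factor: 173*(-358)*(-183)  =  2^1*3^1*61^1 * 173^1*179^1=11333922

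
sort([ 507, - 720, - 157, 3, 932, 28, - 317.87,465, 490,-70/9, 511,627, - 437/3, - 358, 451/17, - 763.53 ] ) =[-763.53, - 720, - 358, - 317.87,-157 , - 437/3, - 70/9, 3 , 451/17, 28,465,490, 507, 511,  627,932 ] 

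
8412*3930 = 33059160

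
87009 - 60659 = 26350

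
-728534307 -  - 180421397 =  - 548112910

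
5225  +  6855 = 12080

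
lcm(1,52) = 52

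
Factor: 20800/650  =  2^5 = 32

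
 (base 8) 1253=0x2ab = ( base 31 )M1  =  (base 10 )683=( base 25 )128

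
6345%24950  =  6345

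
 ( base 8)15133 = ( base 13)30C0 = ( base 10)6747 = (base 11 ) 5084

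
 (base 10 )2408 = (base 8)4550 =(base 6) 15052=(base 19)6ce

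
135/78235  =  27/15647 = 0.00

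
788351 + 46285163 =47073514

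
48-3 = 45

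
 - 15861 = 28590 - 44451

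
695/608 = 1  +  87/608=1.14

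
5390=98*55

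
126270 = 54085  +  72185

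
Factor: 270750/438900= 2^(  -  1)*5^1 * 7^(-1)*11^( - 1 ) * 19^1 = 95/154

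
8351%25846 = 8351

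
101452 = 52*1951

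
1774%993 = 781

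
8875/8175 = 355/327 = 1.09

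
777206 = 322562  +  454644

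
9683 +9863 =19546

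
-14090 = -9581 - 4509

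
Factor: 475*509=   5^2 *19^1*509^1 = 241775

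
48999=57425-8426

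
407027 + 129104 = 536131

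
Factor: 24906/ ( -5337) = - 14/3=- 2^1 *3^ ( - 1) *7^1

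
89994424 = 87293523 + 2700901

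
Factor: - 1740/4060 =  -  3^1*7^(- 1) = - 3/7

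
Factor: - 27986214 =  - 2^1* 3^1*197^1*23677^1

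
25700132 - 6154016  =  19546116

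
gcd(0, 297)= 297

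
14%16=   14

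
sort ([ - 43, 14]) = [ - 43,14 ]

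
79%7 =2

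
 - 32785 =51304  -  84089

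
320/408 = 40/51 = 0.78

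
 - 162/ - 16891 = 162/16891 = 0.01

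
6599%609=509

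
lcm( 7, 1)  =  7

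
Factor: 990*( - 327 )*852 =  - 2^3*3^4*5^1*11^1*71^1*109^1 = - 275817960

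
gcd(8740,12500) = 20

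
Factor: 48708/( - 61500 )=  - 3^2 * 5^(  -  3) *11^1=- 99/125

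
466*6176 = 2878016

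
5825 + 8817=14642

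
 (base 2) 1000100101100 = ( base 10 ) 4396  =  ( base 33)417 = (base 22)91I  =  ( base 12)2664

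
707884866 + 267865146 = 975750012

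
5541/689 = 8 +29/689 = 8.04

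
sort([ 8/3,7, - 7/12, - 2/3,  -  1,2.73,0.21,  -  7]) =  [-7, - 1 , -2/3, - 7/12,0.21,8/3,2.73,7] 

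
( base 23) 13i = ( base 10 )616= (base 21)187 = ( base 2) 1001101000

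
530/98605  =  106/19721 = 0.01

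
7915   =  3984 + 3931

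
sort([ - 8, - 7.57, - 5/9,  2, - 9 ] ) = [ - 9, - 8, -7.57, - 5/9,2]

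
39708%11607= 4887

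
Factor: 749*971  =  727279 = 7^1*107^1*971^1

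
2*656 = 1312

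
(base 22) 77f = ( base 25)5H7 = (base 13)1808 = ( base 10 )3557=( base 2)110111100101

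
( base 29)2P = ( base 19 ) 47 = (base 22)3H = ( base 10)83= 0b1010011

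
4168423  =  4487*929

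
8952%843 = 522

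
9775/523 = 18 + 361/523 = 18.69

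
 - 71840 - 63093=-134933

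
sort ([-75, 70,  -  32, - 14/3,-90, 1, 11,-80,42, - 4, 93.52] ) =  [- 90, - 80,  -  75,- 32, - 14/3, - 4, 1,  11,42,  70, 93.52 ]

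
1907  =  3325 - 1418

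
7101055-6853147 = 247908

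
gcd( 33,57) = 3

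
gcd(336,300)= 12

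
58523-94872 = - 36349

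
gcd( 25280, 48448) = 64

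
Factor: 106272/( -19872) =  - 123/23 = -3^1*23^( - 1)*41^1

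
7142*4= 28568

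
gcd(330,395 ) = 5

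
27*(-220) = -5940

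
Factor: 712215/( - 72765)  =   - 323/33 = -3^( - 1 )*11^(  -  1 )*17^1*19^1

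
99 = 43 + 56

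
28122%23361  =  4761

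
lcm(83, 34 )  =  2822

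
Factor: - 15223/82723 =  - 13^1 * 1171^1*82723^( - 1)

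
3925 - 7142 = -3217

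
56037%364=345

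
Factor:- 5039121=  - 3^1 *397^1*4231^1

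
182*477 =86814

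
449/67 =6 + 47/67 =6.70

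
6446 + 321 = 6767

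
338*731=247078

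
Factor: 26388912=2^4  *3^1*11^1*23^1*41^1*53^1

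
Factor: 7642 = 2^1*3821^1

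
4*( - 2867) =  - 11468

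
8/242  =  4/121 = 0.03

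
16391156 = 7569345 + 8821811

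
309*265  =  81885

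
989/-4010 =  - 1+ 3021/4010 = - 0.25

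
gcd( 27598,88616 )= 2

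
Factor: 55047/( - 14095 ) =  - 3^1*5^(  -  1)*59^1*311^1*2819^( - 1)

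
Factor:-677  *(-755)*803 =5^1*11^1*73^1*151^1*677^1 = 410441405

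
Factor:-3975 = -3^1*5^2*53^1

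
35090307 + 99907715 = 134998022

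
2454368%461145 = 148643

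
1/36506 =1/36506 = 0.00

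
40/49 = 40/49 = 0.82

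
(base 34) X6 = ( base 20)2G8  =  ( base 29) 19Q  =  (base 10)1128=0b10001101000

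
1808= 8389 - 6581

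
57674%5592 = 1754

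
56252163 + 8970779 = 65222942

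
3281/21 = 3281/21 = 156.24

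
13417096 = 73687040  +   - 60269944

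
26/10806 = 13/5403 = 0.00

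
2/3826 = 1/1913= 0.00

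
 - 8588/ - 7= 8588/7 = 1226.86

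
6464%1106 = 934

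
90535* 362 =32773670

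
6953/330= 21 + 23/330= 21.07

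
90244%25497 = 13753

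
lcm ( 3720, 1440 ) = 44640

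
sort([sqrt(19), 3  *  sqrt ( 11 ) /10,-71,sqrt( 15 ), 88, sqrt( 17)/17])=[ - 71, sqrt (17)/17,  3 *sqrt( 11)/10,sqrt(15),sqrt ( 19 ), 88] 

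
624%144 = 48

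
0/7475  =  0 = 0.00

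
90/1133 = 90/1133 = 0.08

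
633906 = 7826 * 81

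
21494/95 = 21494/95 = 226.25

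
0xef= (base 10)239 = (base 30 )7T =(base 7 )461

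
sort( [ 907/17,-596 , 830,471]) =[ - 596, 907/17, 471, 830]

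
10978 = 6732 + 4246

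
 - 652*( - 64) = 41728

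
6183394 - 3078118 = 3105276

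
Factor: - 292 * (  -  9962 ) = 2^3*17^1* 73^1*293^1 = 2908904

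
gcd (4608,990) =18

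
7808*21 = 163968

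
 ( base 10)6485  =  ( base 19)hi6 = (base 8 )14525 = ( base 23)C5M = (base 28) 87H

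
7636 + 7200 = 14836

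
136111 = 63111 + 73000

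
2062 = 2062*1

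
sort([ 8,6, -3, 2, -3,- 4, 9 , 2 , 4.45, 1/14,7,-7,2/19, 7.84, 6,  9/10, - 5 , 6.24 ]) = [ - 7,-5 ,-4 , - 3 , - 3, 1/14, 2/19, 9/10,2,2 , 4.45,6, 6, 6.24, 7, 7.84,8, 9 ]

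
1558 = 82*19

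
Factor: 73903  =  263^1*281^1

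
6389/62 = 6389/62  =  103.05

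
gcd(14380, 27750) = 10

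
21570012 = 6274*3438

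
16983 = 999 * 17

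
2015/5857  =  2015/5857 = 0.34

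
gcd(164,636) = 4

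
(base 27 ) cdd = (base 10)9112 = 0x2398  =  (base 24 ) fjg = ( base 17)1e90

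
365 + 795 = 1160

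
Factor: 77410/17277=2^1*3^(-1) * 5^1*13^ ( - 1)*443^( - 1)  *7741^1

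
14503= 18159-3656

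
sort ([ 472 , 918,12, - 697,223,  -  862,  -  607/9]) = [  -  862, - 697, - 607/9,  12,223, 472, 918 ]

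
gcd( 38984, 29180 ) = 4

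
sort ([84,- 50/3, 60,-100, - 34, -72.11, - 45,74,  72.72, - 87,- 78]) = [-100,- 87, - 78,-72.11,  -  45,  -  34, - 50/3, 60,72.72 , 74, 84 ] 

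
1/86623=1/86623 = 0.00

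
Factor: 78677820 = 2^2*3^2*5^1*13^1 * 33623^1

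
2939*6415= 18853685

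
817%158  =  27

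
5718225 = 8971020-3252795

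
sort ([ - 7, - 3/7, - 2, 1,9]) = [ - 7, - 2, - 3/7,1,9]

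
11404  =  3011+8393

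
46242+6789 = 53031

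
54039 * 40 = 2161560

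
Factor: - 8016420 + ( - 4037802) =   -  12054222  =  - 2^1*3^2 * 669679^1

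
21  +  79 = 100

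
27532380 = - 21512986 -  - 49045366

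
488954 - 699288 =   -  210334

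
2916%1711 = 1205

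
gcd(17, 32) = 1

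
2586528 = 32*80829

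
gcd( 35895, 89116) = 1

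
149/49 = 149/49 = 3.04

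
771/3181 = 771/3181=0.24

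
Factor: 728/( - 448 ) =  - 13/8=-2^ (  -  3)*13^1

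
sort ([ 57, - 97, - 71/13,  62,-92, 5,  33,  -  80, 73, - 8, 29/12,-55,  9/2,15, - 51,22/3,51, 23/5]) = [ - 97, - 92, - 80, - 55, - 51,-8, - 71/13,29/12, 9/2,23/5,5, 22/3,15 , 33, 51,57,62,73] 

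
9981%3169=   474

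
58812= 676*87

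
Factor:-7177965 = -3^1*5^1 * 478531^1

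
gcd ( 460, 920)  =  460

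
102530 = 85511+17019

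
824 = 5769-4945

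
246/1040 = 123/520 = 0.24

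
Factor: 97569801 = 3^2*7^1*229^1*6763^1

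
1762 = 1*1762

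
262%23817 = 262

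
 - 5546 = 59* ( - 94 ) 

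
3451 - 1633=1818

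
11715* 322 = 3772230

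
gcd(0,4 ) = 4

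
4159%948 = 367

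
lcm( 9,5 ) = 45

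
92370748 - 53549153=38821595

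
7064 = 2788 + 4276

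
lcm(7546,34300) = 377300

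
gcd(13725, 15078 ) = 3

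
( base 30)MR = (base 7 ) 2001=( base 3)221110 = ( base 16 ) 2AF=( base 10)687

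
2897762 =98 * 29569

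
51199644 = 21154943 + 30044701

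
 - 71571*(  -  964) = 68994444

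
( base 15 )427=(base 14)4AD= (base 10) 937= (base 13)571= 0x3a9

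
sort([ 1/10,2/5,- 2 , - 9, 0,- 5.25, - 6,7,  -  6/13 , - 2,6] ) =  [ - 9, - 6, - 5.25, - 2,-2, - 6/13,0,1/10 , 2/5,  6,  7] 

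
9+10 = 19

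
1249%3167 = 1249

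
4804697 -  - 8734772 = 13539469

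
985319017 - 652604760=332714257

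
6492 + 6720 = 13212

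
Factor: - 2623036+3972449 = 1349413 = 13^1* 103801^1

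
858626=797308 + 61318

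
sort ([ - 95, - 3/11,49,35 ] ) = [ - 95, - 3/11,35, 49]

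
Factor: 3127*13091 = 13^1*19^1*53^2*59^1=40935557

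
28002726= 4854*5769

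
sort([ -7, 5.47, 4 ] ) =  [ - 7 , 4, 5.47 ] 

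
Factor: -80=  - 2^4 * 5^1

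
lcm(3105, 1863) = 9315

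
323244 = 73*4428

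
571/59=9  +  40/59 = 9.68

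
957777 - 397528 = 560249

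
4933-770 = 4163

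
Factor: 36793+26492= 3^1*5^1 * 4219^1 = 63285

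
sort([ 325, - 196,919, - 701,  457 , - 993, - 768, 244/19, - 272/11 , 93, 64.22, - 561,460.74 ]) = [ - 993, - 768, - 701, - 561 , - 196, - 272/11,244/19, 64.22 , 93,325,457, 460.74,919 ] 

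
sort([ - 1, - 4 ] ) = [ - 4, - 1]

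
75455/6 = 12575+5/6 = 12575.83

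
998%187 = 63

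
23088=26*888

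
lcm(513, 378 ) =7182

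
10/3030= 1/303 = 0.00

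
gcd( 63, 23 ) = 1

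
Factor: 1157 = 13^1 * 89^1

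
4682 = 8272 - 3590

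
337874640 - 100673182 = 237201458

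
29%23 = 6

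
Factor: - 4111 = -4111^1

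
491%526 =491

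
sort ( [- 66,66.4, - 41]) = [ -66, - 41 , 66.4 ]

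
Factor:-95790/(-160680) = 31/52  =  2^ ( - 2) * 13^ (- 1 )*31^1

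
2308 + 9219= 11527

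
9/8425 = 9/8425 = 0.00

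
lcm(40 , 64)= 320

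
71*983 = 69793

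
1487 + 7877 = 9364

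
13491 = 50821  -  37330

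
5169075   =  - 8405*( - 615)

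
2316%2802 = 2316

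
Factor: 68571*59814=4101505794 = 2^1*3^4*19^1*401^1*3323^1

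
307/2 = 307/2 = 153.50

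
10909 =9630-- 1279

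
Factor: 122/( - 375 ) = -2^1*3^(  -  1) * 5^( - 3)*61^1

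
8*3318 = 26544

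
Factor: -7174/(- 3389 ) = 2^1*17^1*211^1*3389^( - 1 )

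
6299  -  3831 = 2468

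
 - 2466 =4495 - 6961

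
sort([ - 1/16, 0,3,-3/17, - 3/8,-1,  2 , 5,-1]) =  [-1,-1,  -  3/8, -3/17 , -1/16,  0,2,3,5]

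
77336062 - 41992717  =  35343345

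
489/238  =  489/238 = 2.05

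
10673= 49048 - 38375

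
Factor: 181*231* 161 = 3^1*7^2 * 11^1*23^1 * 181^1 = 6731571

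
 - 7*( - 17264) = 120848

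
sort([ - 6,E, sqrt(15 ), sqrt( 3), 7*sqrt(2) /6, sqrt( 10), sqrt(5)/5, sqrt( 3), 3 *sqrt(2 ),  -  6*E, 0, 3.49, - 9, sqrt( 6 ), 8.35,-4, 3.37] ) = [ - 6*E,-9, - 6, - 4,  0,sqrt(5 ) /5, 7*sqrt( 2) /6, sqrt(3), sqrt(3), sqrt(6),E, sqrt(10),3.37, 3.49,sqrt(15), 3*sqrt(2),8.35] 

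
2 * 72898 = 145796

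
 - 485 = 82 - 567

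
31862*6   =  191172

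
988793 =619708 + 369085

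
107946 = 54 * 1999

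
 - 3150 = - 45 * 70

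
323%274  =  49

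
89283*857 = 76515531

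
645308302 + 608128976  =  1253437278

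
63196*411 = 25973556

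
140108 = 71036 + 69072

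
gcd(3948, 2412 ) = 12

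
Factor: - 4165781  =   - 4165781^1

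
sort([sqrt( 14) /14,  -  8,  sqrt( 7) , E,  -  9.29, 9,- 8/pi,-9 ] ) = [  -  9.29,  -  9, - 8,  -  8/pi,sqrt(14 )/14, sqrt(7) , E,9] 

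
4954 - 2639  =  2315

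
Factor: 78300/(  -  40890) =-90/47 = -2^1*3^2 * 5^1*47^ (-1)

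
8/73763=8/73763 =0.00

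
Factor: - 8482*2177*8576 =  - 158358532864  =  - 2^8*7^1*67^1*311^1* 4241^1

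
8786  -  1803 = 6983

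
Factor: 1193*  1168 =2^4 * 73^1 * 1193^1 = 1393424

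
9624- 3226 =6398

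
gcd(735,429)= 3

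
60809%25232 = 10345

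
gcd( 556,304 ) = 4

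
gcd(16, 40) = 8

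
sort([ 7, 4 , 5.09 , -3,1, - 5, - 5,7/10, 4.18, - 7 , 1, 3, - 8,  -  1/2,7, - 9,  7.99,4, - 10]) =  [ - 10, - 9 , - 8, - 7,-5, - 5, - 3, - 1/2,  7/10  ,  1 , 1, 3, 4,4,4.18,  5.09, 7 , 7,7.99 ]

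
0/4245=0  =  0.00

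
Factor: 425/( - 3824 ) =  - 2^(-4)*5^2*17^1*239^(-1 )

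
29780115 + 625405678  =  655185793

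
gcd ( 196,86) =2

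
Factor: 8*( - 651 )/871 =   -  2^3*3^1*7^1*13^( - 1) * 31^1*67^( - 1) = - 5208/871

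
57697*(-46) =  - 2654062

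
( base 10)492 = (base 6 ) 2140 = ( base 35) e2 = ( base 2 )111101100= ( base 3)200020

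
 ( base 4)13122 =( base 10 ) 474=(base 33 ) EC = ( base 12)336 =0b111011010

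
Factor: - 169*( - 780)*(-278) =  - 36645960 = -2^3 * 3^1 * 5^1 * 13^3* 139^1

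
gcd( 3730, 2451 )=1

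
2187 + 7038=9225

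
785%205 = 170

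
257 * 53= 13621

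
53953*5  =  269765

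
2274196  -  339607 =1934589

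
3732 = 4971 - 1239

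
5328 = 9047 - 3719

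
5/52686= 5/52686 = 0.00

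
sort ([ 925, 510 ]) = [510, 925] 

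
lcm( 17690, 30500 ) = 884500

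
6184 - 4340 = 1844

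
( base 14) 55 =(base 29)2H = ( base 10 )75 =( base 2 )1001011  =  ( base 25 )30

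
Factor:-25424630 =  - 2^1*5^1*7^2*11^1*53^1*89^1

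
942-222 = 720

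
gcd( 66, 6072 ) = 66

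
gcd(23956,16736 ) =4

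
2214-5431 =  - 3217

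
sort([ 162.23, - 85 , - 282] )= [ - 282,  -  85, 162.23]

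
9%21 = 9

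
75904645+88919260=164823905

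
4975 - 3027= 1948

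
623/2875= 623/2875 = 0.22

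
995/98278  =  995/98278 = 0.01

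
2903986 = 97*29938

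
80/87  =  80/87 = 0.92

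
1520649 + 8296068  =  9816717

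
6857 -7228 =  - 371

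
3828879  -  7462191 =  - 3633312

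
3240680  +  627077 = 3867757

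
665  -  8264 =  - 7599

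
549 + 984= 1533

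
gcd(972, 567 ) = 81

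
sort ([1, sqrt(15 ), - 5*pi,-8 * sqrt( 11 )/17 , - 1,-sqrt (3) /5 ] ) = [ - 5*pi,- 8*sqrt(11)/17, - 1, - sqrt( 3 )/5,1,sqrt(15) ] 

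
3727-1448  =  2279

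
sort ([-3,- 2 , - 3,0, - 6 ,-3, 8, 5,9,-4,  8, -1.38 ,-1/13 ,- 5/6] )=[ - 6,  -  4 ,-3,  -  3, - 3 ,- 2,- 1.38 ,-5/6, - 1/13 , 0,5, 8, 8,9] 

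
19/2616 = 19/2616 = 0.01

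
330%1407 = 330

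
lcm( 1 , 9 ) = 9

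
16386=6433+9953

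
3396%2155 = 1241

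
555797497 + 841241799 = 1397039296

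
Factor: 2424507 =3^1*808169^1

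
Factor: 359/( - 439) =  - 359^1*439^( - 1) 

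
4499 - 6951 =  - 2452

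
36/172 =9/43 = 0.21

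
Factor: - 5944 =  - 2^3*743^1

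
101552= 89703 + 11849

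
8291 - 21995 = -13704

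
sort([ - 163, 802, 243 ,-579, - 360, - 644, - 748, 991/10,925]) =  [ - 748,  -  644, - 579, - 360, - 163, 991/10, 243, 802,925 ]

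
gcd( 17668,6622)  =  14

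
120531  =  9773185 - 9652654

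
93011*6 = 558066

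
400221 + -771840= -371619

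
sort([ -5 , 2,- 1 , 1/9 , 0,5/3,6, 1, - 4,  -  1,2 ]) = [ - 5, - 4, - 1,-1,0,1/9,1,5/3,2,2, 6 ]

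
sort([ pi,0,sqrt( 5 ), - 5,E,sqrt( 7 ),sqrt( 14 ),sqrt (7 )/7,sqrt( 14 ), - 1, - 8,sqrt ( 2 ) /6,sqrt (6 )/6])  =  [ - 8,  -  5, - 1, 0,  sqrt ( 2 )/6,sqrt (7) /7, sqrt (6)/6, sqrt(5 ),sqrt(7 ), E,pi,sqrt ( 14 ), sqrt ( 14)]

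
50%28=22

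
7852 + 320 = 8172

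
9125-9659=-534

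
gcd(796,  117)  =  1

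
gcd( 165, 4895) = 55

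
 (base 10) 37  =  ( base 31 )16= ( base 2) 100101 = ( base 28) 19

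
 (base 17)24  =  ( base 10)38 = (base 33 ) 15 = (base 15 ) 28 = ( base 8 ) 46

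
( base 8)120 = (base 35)2A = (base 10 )80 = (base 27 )2q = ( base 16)50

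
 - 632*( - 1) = 632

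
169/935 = 169/935 = 0.18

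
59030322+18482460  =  77512782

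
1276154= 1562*817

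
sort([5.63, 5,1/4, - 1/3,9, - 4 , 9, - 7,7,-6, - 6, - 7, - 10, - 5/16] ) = [ - 10, - 7, - 7 ,  -  6, - 6, - 4, - 1/3, -5/16, 1/4,5  ,  5.63, 7,9, 9]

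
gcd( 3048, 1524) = 1524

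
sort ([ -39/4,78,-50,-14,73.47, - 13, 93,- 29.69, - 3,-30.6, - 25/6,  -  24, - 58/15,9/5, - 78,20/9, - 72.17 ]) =[ - 78, - 72.17, - 50,-30.6, -29.69,  -  24, - 14,  -  13,-39/4, - 25/6,-58/15,-3,9/5, 20/9,73.47, 78, 93]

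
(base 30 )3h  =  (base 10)107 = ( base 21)52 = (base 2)1101011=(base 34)35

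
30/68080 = 3/6808 =0.00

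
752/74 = 376/37=10.16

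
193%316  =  193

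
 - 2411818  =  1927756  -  4339574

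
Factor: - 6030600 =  - 2^3*3^1*5^2*19^1*23^2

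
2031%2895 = 2031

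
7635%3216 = 1203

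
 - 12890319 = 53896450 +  - 66786769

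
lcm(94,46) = 2162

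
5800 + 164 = 5964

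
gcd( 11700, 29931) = 3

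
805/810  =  161/162 = 0.99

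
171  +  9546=9717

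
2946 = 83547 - 80601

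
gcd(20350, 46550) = 50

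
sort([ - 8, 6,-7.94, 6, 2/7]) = [-8 ,-7.94,2/7, 6, 6]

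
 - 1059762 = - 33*32114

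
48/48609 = 16/16203 = 0.00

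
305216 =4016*76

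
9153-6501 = 2652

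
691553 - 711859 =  - 20306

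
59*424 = 25016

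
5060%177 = 104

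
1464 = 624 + 840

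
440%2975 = 440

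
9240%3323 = 2594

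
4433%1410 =203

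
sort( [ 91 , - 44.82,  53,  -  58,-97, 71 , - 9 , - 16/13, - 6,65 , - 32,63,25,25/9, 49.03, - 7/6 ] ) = [- 97,-58, - 44.82 ,-32, - 9, - 6, - 16/13, - 7/6 , 25/9, 25,49.03,53,63, 65, 71 , 91] 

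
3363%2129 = 1234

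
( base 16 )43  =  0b1000011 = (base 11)61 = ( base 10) 67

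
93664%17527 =6029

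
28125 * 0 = 0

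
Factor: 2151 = 3^2*239^1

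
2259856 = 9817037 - 7557181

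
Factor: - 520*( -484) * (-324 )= -2^7*3^4 *5^1*11^2*13^1 = - 81544320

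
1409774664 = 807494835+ 602279829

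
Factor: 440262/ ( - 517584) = - 279/328=- 2^( - 3) *3^2*31^1*41^( - 1 ) 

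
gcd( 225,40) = 5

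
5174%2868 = 2306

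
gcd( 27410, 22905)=5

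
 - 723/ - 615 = 1  +  36/205 = 1.18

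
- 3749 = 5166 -8915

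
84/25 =84/25 = 3.36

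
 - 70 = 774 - 844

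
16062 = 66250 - 50188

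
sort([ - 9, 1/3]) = [ -9, 1/3]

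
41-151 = - 110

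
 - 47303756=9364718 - 56668474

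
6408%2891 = 626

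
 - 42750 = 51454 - 94204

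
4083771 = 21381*191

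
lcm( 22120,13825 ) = 110600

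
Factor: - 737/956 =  - 2^( - 2) * 11^1*67^1*239^ ( - 1 ) 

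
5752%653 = 528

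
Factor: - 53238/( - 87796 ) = 2^( - 1 )* 3^1  *  19^1*47^( - 1) = 57/94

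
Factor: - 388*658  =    -  2^3 *7^1*47^1*97^1=- 255304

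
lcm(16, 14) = 112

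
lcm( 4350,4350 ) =4350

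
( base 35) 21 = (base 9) 78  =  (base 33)25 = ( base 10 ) 71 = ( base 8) 107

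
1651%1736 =1651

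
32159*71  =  2283289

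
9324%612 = 144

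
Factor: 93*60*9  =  2^2*3^4*5^1*31^1 = 50220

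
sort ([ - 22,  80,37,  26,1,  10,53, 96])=[ - 22,1, 10, 26,37 , 53,80, 96]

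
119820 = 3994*30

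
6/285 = 2/95  =  0.02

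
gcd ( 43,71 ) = 1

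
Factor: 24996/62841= 8332/20947 = 2^2 * 2083^1*20947^ ( - 1 ) 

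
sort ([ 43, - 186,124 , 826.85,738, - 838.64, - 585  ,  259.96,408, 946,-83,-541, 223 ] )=[ - 838.64, - 585, - 541, - 186, - 83, 43, 124,223,  259.96,408,738,826.85,946] 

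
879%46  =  5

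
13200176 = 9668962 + 3531214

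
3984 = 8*498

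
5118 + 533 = 5651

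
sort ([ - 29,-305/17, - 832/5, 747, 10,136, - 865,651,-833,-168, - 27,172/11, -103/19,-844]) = [- 865 ,-844,  -  833, - 168,-832/5, - 29, - 27,-305/17, - 103/19, 10,172/11, 136,651, 747]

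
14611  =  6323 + 8288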